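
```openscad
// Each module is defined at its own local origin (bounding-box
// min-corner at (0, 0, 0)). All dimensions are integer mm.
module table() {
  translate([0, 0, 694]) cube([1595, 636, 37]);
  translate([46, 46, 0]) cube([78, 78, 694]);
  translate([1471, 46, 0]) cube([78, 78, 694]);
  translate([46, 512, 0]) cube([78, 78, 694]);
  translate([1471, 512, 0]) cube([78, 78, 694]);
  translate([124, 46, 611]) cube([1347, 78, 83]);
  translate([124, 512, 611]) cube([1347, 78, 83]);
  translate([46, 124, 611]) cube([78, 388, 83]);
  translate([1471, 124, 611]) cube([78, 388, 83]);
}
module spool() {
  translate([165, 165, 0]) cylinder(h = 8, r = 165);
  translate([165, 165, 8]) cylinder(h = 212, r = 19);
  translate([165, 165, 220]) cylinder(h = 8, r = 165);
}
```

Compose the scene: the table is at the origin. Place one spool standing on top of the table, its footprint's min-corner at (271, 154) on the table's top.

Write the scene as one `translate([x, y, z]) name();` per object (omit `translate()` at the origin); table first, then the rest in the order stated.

table();
translate([271, 154, 731]) spool();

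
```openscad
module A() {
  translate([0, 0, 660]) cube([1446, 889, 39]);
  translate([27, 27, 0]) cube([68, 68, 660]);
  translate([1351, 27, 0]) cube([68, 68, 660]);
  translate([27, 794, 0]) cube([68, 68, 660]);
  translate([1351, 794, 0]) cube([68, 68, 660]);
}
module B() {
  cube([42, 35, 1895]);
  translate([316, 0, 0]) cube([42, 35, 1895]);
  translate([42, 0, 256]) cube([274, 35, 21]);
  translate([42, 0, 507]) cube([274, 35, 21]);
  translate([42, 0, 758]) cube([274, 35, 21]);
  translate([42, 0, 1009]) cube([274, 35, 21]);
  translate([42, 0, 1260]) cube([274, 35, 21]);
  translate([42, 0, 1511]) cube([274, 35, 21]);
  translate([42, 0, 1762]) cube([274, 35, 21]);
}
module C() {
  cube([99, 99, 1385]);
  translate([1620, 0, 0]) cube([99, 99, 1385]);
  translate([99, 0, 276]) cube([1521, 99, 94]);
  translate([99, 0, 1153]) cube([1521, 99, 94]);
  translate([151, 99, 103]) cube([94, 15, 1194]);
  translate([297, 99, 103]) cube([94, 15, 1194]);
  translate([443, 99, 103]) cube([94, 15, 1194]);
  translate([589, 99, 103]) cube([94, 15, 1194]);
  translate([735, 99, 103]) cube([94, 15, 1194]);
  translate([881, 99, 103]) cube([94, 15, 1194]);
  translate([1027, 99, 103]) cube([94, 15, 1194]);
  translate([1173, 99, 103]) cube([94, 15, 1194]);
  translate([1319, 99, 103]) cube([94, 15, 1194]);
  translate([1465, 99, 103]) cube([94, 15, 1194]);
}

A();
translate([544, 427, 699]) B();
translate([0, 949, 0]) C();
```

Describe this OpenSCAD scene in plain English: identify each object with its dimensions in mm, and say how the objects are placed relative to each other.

A is a table: top 1446 mm (x) × 889 mm (y), 39 mm thick, upper face at z = 699 mm, on four 68×68 mm square legs, each inset 27 mm from the nearest pair of top edges, running from z = 0 to the bottom of the top.

B is a wooden ladder with two side rails of 42×35 mm section and 1895 mm height, set 358 mm apart overall. Between them run 7 rectangular rungs (35 mm deep, 21 mm thick), front faces flush with the rails' −y face. The bottom of the first rung is 256 mm above the floor and each subsequent rung is 251 mm higher than the one below.

C is a fence section. Two 99×99 mm posts, 1385 mm tall, stand on the floor with a clear span of 1521 mm between their inner faces. Two horizontal rails of 99×94 mm section span the gap between the posts with their undersides at z = 276 mm and z = 1153 mm, flush with the posts' −y face. 10 pickets, each 94 mm wide, 15 mm thick and 1194 mm tall, are fixed to the +y face of the rails with their bottoms at z = 103 mm, evenly spaced across the span with equal gaps (rounded down to the nearest mm) at the −x end and between each pair — any rounding remainder accumulates at the +x end.

The ladder is on top of the table, centred. The fence section is on the floor beside the table on its +y side.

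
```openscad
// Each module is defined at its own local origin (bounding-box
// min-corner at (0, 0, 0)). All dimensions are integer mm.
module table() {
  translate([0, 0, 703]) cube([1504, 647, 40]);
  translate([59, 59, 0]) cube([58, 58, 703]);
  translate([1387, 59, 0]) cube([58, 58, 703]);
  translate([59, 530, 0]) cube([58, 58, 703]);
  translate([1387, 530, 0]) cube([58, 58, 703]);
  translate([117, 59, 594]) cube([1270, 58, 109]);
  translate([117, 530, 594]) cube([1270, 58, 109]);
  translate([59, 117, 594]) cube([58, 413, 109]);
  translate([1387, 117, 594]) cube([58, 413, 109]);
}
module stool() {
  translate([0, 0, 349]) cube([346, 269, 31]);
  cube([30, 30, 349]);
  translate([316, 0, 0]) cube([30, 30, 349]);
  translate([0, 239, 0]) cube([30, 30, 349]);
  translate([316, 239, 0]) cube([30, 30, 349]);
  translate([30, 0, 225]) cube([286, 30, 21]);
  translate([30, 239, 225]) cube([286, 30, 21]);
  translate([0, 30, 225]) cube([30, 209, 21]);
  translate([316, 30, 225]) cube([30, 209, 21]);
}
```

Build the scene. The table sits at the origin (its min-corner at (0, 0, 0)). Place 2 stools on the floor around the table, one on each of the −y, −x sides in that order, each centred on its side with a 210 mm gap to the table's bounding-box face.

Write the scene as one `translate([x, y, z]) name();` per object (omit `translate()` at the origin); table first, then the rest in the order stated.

table();
translate([579, -479, 0]) stool();
translate([-556, 189, 0]) stool();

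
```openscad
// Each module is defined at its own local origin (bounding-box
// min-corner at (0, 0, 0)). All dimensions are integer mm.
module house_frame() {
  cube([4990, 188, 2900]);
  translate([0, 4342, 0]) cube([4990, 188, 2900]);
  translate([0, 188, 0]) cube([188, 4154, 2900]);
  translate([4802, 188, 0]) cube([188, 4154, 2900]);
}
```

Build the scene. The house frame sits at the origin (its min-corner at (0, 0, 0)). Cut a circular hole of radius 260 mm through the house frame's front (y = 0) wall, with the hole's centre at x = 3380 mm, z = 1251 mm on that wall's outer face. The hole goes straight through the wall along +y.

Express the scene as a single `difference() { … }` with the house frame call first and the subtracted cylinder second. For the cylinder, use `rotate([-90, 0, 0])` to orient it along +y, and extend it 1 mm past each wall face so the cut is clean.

difference() {
  house_frame();
  translate([3380, -1, 1251]) rotate([-90, 0, 0]) cylinder(h = 190, r = 260);
}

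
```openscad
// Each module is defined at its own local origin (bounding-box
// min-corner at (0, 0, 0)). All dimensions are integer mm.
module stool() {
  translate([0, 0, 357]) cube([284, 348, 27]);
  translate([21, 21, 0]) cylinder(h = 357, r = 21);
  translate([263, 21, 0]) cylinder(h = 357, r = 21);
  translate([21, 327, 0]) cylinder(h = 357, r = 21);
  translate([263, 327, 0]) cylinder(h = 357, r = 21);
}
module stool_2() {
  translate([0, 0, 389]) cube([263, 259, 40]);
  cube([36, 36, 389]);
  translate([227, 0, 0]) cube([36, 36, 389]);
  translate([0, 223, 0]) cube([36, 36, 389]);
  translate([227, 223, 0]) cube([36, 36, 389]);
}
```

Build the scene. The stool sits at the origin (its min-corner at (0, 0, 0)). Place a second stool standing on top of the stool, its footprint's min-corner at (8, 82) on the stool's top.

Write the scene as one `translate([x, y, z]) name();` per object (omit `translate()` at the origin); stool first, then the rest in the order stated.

stool();
translate([8, 82, 384]) stool_2();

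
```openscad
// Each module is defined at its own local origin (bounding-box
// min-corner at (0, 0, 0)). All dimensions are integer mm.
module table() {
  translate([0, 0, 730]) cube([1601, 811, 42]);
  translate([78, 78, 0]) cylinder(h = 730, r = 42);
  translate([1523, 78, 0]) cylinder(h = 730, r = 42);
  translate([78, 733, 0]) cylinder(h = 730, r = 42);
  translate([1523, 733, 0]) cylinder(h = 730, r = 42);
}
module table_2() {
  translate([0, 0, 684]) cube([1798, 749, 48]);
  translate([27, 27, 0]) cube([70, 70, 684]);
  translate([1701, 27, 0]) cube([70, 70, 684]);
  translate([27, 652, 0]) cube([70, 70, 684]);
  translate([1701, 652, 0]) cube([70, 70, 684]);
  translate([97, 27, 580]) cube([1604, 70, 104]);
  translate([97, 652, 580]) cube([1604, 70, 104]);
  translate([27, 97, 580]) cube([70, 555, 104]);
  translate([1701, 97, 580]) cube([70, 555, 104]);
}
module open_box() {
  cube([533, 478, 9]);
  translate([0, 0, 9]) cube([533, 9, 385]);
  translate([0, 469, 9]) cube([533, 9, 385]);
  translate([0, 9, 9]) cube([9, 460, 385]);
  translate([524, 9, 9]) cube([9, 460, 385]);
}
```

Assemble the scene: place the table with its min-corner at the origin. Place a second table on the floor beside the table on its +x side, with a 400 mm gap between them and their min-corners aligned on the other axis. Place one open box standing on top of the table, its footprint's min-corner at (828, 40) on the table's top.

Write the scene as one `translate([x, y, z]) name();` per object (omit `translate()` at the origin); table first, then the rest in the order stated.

table();
translate([2001, 0, 0]) table_2();
translate([828, 40, 772]) open_box();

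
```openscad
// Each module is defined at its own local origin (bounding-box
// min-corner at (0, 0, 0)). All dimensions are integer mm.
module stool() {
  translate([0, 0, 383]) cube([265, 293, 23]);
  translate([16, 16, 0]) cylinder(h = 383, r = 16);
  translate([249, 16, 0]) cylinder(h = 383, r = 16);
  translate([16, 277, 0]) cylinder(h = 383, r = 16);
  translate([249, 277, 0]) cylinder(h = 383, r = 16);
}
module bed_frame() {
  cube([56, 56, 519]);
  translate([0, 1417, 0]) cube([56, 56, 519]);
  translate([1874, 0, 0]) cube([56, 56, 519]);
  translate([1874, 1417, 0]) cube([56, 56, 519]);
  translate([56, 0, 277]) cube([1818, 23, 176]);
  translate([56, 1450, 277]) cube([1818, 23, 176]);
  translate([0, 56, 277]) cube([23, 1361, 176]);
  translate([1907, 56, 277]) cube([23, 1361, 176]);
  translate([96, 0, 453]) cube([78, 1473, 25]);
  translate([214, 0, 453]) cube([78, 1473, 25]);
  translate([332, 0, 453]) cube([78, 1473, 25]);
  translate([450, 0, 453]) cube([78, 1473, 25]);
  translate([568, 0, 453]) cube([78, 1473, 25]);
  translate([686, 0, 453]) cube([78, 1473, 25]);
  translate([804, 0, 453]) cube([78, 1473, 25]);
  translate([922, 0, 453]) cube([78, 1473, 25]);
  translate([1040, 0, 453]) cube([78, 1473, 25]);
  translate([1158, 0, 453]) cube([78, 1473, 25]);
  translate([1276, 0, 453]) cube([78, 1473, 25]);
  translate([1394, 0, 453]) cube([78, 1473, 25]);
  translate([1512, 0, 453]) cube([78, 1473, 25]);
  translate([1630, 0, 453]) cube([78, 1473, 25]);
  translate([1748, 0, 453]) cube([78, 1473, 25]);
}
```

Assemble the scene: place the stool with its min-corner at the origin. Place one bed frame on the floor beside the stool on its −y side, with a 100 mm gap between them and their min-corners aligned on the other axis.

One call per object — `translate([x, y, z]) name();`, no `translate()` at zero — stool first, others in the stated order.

stool();
translate([0, -1573, 0]) bed_frame();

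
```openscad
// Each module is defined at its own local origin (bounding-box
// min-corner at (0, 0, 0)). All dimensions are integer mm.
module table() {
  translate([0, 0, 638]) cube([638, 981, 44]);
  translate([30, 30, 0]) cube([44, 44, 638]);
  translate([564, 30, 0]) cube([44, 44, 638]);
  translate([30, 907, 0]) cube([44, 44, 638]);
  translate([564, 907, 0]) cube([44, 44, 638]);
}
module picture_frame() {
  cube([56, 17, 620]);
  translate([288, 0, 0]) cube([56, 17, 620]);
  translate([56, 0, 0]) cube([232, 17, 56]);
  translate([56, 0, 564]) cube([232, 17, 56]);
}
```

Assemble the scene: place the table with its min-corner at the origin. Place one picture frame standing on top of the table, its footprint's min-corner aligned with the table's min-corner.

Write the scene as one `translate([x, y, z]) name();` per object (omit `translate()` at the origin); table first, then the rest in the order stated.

table();
translate([0, 0, 682]) picture_frame();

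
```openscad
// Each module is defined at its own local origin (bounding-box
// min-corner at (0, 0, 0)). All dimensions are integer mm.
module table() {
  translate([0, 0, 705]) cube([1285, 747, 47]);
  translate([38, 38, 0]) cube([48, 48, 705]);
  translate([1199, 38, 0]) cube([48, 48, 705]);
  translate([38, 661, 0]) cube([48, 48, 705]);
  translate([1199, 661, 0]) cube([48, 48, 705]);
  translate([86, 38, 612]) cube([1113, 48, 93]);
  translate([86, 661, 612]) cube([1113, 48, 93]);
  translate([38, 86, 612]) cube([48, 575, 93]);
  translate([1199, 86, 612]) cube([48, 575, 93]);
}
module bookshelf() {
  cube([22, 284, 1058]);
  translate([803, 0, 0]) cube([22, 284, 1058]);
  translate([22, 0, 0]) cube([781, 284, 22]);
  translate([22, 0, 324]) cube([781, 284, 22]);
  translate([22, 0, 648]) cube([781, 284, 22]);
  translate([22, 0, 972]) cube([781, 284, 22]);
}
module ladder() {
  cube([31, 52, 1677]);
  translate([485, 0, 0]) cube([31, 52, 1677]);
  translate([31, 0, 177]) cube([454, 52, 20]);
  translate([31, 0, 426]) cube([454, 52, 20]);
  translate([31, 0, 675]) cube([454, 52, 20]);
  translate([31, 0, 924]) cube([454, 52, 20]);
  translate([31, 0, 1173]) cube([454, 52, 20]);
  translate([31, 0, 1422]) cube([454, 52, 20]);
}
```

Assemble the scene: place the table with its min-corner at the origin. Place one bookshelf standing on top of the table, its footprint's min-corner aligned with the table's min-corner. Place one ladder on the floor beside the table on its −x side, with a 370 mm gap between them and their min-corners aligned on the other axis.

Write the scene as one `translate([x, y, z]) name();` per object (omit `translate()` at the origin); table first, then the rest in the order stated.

table();
translate([0, 0, 752]) bookshelf();
translate([-886, 0, 0]) ladder();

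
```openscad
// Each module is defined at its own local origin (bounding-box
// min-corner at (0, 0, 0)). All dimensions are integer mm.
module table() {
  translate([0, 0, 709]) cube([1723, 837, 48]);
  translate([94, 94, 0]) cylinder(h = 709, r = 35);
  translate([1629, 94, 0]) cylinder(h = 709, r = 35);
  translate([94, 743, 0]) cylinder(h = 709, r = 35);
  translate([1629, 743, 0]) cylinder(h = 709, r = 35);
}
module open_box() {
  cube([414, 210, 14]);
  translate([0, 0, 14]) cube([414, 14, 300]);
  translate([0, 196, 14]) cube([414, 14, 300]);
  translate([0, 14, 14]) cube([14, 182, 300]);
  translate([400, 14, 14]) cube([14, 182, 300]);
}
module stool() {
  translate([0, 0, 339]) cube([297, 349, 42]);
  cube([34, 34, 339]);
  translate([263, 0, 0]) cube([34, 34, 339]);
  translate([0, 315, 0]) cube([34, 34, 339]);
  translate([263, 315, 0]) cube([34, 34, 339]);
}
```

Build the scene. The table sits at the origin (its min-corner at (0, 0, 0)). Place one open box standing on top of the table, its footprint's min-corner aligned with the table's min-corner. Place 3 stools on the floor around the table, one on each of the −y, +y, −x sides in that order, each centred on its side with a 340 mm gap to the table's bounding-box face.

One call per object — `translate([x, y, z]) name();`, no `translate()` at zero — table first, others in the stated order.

table();
translate([0, 0, 757]) open_box();
translate([713, -689, 0]) stool();
translate([713, 1177, 0]) stool();
translate([-637, 244, 0]) stool();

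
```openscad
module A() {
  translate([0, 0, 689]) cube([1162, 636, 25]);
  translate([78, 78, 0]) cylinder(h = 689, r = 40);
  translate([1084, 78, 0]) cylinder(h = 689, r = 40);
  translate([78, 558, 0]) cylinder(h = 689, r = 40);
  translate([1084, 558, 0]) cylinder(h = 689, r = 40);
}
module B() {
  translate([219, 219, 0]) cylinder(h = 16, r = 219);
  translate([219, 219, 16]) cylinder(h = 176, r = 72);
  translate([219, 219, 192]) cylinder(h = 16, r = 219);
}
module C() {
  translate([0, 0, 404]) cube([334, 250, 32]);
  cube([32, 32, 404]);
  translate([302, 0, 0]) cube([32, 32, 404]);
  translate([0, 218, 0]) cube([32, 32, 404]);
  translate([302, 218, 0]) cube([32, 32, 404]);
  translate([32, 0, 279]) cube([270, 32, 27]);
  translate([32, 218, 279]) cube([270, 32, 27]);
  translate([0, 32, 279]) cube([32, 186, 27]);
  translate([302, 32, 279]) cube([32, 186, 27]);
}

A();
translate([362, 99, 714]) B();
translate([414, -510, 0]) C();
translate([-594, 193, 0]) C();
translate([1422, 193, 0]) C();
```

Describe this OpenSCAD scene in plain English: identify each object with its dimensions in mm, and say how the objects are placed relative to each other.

A is a rectangular dining table. The top is 1162×636×25 mm with its upper surface at z = 714 mm. It stands on four round legs of 80 mm diameter, each leg's bounding box inset 38 mm from the nearest pair of top edges, running from the floor to the underside of the top.

B is a spool: two coaxial disc flanges of radius 219 mm and thickness 16 mm, joined by a core cylinder of radius 72 mm and height 176 mm. The lower flange rests on z = 0 and the three cylinders share a vertical axis.

C is a four-legged stool. The seat is a 334×250×32 mm slab whose top surface is at z = 436 mm; four square legs, each 32×32 mm in cross-section, run from the floor (z = 0) to the underside of the seat, each flush with a corner of the seat. Four stretchers, 32 mm wide and 27 mm tall, connect adjacent legs with their undersides at z = 279 mm, each running between the inner faces of the legs it joins and aligned with the legs' outer faces on the other axis.

The spool is on top of the table, centred. Three stools sit around the table at the −y, −x, +x sides.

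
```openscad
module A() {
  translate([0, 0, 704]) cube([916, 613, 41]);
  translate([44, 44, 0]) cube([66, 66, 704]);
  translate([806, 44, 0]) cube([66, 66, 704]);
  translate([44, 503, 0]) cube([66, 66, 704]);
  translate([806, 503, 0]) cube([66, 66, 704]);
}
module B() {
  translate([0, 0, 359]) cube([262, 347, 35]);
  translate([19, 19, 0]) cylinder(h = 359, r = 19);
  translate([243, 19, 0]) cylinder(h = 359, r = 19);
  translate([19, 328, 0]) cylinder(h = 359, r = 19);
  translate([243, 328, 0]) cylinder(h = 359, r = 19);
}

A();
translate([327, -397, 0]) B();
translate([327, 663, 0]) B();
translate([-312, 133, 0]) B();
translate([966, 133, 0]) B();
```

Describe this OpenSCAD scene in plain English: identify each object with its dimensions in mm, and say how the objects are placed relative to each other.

A is a table: top 916 mm (x) × 613 mm (y), 41 mm thick, upper face at z = 745 mm, on four 66×66 mm square legs, each inset 44 mm from the nearest pair of top edges, running from z = 0 to the bottom of the top.

B is a simple wooden stool: a rectangular seat 262 mm (x) by 347 mm (y), 35 mm thick, top face at z = 394 mm, on four round legs, each 38 mm in diameter. The legs rest on z = 0, each leg's axis is inset half a diameter from the nearest pair of seat edges (so the leg's bounding box is flush with the corner).

Four stools sit around the table at the −y, +y, −x, +x sides.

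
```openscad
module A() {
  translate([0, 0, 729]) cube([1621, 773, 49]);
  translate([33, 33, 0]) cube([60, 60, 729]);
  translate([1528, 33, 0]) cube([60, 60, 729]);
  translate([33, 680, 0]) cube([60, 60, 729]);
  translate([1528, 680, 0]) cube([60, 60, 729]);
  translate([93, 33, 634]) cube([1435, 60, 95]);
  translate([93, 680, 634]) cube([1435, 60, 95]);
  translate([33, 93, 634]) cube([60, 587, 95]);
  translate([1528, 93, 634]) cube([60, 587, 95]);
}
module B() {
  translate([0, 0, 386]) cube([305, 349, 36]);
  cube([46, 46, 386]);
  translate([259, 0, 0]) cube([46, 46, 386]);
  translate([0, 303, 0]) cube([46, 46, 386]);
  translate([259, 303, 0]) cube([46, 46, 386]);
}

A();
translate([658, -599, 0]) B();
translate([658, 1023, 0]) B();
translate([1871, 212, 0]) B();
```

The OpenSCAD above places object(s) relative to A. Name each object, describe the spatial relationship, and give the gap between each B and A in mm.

Each stool's nearest face is 250 mm from the table's bounding box.

A is a table. B is a stool. Three stools sit around the table at the −y, +y, +x sides. The gap between each stool and the table is 250 mm.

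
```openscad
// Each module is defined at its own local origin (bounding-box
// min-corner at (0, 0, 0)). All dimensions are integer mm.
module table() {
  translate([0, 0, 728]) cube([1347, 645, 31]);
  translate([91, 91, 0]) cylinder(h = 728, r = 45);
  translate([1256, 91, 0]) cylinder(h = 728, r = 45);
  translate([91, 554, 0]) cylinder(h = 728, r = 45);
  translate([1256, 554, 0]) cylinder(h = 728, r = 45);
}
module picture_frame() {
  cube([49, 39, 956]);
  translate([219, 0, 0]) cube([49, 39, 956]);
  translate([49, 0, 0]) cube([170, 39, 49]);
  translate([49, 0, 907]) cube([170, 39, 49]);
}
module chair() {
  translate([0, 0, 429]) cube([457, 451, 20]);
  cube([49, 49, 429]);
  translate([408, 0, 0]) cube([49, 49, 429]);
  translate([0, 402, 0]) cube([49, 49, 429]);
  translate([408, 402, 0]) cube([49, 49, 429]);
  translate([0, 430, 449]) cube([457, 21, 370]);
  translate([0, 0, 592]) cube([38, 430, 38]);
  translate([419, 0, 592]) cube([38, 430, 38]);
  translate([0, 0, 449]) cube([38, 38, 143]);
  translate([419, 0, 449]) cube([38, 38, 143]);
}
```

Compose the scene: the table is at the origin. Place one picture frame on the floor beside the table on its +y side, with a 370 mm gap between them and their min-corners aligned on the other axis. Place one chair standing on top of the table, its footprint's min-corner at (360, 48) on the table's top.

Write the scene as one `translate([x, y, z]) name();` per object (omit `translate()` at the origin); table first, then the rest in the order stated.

table();
translate([0, 1015, 0]) picture_frame();
translate([360, 48, 759]) chair();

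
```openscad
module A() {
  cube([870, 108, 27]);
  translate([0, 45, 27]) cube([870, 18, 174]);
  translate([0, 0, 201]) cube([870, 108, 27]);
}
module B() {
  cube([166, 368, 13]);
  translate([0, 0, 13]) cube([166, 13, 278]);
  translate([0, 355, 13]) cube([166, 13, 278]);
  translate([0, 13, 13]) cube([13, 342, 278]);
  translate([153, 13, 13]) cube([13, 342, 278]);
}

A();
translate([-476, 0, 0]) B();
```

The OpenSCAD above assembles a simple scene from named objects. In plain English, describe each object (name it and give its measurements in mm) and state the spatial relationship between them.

A is an I-beam lying along x, 870 mm long. Overall section height 228 mm. Two flanges 108 mm wide (y) and 27 mm thick, one on the floor and one at the top; a web 18 mm thick runs between them, centred on the flange width.

B is an open storage box with external size 166×368×291 mm and wall thickness 13 mm (the base is also 13 mm thick). The base covers the whole footprint; the four walls stand on the base, with the y-facing walls full-width and the x-facing walls fitting between their inner faces.

The open box is on the floor beside the I-beam on its −x side.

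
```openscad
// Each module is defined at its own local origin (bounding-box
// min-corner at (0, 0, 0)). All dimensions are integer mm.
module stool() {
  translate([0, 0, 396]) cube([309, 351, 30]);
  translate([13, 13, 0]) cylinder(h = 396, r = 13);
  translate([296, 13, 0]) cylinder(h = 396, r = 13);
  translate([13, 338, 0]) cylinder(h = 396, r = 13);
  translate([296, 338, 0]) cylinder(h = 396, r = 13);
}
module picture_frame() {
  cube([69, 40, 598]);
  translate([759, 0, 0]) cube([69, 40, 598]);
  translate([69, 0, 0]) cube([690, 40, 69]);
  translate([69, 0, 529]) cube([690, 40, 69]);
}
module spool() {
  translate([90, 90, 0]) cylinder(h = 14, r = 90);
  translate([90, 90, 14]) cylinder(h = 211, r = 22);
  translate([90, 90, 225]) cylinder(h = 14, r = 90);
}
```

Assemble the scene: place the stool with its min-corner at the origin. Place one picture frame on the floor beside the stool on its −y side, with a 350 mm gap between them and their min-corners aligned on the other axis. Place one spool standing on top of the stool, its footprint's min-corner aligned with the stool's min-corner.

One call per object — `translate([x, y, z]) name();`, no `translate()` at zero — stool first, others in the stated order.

stool();
translate([0, -390, 0]) picture_frame();
translate([0, 0, 426]) spool();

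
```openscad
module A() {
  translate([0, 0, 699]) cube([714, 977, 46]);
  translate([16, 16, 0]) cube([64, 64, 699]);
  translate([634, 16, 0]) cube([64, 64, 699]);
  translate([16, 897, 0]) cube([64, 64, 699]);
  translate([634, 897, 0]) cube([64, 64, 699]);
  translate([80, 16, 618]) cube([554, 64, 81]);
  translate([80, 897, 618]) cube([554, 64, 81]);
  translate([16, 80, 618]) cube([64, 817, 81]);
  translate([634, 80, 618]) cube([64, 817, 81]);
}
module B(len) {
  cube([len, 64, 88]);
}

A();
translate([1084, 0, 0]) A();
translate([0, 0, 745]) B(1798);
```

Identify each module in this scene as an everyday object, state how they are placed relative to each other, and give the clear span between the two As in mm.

Second table starts at x = 1084; first ends at x = 714; clear span = 1084 − 714 = 370 mm.

A is a table. B is a beam. A beam spans the tops of two tables. The clear span between the two tables is 370 mm.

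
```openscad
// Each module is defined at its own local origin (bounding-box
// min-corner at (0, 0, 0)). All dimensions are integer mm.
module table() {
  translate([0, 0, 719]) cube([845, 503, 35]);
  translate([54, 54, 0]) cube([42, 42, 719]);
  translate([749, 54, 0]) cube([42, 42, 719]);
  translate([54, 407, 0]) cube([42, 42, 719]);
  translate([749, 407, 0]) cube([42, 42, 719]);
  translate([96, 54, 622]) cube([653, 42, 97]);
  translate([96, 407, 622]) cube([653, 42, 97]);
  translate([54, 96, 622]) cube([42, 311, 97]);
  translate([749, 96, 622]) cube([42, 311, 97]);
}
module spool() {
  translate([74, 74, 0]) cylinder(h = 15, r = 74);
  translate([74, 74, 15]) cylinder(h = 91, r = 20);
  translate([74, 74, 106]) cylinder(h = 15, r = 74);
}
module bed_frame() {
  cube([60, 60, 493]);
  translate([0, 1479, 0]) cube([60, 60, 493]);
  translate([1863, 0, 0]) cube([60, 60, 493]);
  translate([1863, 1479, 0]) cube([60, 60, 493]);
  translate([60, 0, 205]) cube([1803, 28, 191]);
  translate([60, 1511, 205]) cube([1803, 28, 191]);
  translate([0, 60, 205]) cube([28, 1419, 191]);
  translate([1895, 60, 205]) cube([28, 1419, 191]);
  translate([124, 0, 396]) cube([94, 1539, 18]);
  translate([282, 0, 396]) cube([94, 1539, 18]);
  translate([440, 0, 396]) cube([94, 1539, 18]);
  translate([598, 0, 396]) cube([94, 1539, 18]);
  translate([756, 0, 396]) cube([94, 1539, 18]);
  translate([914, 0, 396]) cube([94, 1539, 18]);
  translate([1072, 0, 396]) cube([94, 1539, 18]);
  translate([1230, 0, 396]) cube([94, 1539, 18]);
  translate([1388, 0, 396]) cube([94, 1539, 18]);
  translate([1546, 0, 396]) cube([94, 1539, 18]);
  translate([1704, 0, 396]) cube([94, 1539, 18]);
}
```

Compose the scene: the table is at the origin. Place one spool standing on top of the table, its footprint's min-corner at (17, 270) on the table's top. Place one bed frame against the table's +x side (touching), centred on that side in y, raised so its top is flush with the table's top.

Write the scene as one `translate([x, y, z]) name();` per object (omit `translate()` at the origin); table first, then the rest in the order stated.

table();
translate([17, 270, 754]) spool();
translate([845, -518, 261]) bed_frame();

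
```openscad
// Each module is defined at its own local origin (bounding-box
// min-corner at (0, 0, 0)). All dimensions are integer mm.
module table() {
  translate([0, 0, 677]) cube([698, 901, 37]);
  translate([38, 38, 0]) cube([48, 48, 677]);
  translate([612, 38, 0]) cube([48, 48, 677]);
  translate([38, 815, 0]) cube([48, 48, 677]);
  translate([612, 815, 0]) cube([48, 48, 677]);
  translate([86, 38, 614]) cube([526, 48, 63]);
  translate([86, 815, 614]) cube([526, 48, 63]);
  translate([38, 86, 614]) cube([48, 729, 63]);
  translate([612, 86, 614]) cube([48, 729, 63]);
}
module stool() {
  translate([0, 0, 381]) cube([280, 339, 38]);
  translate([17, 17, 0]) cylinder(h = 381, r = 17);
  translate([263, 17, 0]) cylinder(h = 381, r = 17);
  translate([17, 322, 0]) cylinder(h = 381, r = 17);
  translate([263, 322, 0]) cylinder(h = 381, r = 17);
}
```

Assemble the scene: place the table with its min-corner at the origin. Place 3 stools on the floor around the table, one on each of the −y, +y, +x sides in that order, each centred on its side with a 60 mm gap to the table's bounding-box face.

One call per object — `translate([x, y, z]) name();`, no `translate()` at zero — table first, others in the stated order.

table();
translate([209, -399, 0]) stool();
translate([209, 961, 0]) stool();
translate([758, 281, 0]) stool();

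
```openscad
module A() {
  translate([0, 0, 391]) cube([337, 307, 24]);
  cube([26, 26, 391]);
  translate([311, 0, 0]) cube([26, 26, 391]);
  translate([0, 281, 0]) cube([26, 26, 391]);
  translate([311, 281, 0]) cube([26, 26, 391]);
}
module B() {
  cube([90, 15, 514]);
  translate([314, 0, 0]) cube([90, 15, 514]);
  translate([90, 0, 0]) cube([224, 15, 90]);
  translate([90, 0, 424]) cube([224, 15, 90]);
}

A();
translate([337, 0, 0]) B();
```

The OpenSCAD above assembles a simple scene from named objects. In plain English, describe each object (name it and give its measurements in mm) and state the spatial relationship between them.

A is a four-legged stool. The seat is 337×307 mm, 24 mm thick, top at z = 415 mm. It stands on four square legs, each 26×26 mm in cross-section, from z = 0 to the seat underside, each flush with a corner of the seat.

B is a picture frame with a 224×334 mm rectangular opening (x by z) and a uniform 90 mm border on every side. Frame depth is 15 mm along y. It is built from two vertical stiles running the full outside height and two horizontal rails spanning the gap between the stiles.

The picture frame is against the stool's +x side, with their −y faces flush.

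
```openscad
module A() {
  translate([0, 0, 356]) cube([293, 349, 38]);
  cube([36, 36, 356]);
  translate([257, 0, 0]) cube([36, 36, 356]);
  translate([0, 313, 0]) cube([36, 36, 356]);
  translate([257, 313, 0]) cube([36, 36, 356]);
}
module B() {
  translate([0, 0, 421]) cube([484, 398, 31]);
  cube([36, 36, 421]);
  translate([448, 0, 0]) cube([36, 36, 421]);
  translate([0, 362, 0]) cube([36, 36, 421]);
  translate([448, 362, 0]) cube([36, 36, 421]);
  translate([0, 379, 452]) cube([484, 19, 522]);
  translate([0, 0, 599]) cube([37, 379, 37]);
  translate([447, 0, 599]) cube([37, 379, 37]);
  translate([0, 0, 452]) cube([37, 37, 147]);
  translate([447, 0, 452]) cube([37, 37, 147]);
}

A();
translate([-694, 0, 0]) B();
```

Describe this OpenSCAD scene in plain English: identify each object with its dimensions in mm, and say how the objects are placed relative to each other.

A is a four-legged stool. The seat is 293×349 mm, 38 mm thick, top at z = 394 mm. It stands on four square legs, each 36×36 mm in cross-section, from z = 0 to the seat underside, each flush with a corner of the seat.

B is a chair: 484×398 mm seat, 31 mm thick, top at z = 452 mm, on four 36 mm square corner legs flush with the seat edges. A 19 mm thick backrest slab spans the full seat width, extending 522 mm above the seat top, its back face flush with the seat's +y edge. Two armrests of 37×37 mm section run along each side from the seat's front edge to the front of the backrest, top faces 184 mm above the seat top and outer faces flush with the seat's x-edges; a 37×37 mm post under the front of each armrest stands on the seat at the front corner.

The chair is on the floor beside the stool on its −x side.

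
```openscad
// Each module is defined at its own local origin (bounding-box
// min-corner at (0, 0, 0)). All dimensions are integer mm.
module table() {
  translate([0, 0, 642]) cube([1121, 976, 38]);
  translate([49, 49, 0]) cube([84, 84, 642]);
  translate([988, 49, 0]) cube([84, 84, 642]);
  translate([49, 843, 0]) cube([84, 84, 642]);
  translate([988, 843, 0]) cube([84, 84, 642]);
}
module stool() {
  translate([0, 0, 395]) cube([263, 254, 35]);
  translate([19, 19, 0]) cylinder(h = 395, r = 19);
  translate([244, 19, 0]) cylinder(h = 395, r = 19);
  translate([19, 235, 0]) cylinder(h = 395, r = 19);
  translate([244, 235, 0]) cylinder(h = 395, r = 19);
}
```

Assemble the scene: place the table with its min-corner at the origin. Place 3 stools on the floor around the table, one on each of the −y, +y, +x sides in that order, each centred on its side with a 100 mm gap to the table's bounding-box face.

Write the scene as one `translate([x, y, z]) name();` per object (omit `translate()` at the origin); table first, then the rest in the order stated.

table();
translate([429, -354, 0]) stool();
translate([429, 1076, 0]) stool();
translate([1221, 361, 0]) stool();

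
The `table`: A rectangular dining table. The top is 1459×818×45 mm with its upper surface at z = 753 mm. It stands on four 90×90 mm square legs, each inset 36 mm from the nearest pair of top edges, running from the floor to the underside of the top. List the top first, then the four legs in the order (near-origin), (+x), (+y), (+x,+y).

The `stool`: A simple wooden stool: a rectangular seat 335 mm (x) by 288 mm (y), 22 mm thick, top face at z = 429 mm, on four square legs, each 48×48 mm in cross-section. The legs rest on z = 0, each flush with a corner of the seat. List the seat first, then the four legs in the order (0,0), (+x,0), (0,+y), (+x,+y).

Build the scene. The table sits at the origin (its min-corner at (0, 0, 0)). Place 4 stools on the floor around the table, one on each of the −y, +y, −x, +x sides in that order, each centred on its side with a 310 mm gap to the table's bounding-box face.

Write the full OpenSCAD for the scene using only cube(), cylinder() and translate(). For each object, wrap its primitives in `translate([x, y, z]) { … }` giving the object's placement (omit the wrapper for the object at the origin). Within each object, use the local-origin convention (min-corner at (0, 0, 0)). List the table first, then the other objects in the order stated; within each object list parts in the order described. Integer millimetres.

translate([0, 0, 708]) cube([1459, 818, 45]);
translate([36, 36, 0]) cube([90, 90, 708]);
translate([1333, 36, 0]) cube([90, 90, 708]);
translate([36, 692, 0]) cube([90, 90, 708]);
translate([1333, 692, 0]) cube([90, 90, 708]);
translate([562, -598, 0]) {
  translate([0, 0, 407]) cube([335, 288, 22]);
  cube([48, 48, 407]);
  translate([287, 0, 0]) cube([48, 48, 407]);
  translate([0, 240, 0]) cube([48, 48, 407]);
  translate([287, 240, 0]) cube([48, 48, 407]);
}
translate([562, 1128, 0]) {
  translate([0, 0, 407]) cube([335, 288, 22]);
  cube([48, 48, 407]);
  translate([287, 0, 0]) cube([48, 48, 407]);
  translate([0, 240, 0]) cube([48, 48, 407]);
  translate([287, 240, 0]) cube([48, 48, 407]);
}
translate([-645, 265, 0]) {
  translate([0, 0, 407]) cube([335, 288, 22]);
  cube([48, 48, 407]);
  translate([287, 0, 0]) cube([48, 48, 407]);
  translate([0, 240, 0]) cube([48, 48, 407]);
  translate([287, 240, 0]) cube([48, 48, 407]);
}
translate([1769, 265, 0]) {
  translate([0, 0, 407]) cube([335, 288, 22]);
  cube([48, 48, 407]);
  translate([287, 0, 0]) cube([48, 48, 407]);
  translate([0, 240, 0]) cube([48, 48, 407]);
  translate([287, 240, 0]) cube([48, 48, 407]);
}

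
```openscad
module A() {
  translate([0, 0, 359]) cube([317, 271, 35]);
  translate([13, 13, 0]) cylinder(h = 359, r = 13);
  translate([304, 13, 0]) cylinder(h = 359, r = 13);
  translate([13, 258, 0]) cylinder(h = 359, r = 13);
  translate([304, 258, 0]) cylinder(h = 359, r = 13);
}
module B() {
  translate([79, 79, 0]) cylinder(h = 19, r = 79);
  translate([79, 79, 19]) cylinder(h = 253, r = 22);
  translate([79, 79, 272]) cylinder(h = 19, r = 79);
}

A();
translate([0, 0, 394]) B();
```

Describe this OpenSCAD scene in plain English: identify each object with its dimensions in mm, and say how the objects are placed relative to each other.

A is a four-legged stool. The seat is 317×271 mm, 35 mm thick, top at z = 394 mm. It stands on four round legs, each 26 mm in diameter, from z = 0 to the seat underside, each leg's axis is inset half a diameter from the nearest pair of seat edges (so the leg's bounding box is flush with the corner).

B is a spool: two coaxial disc flanges of radius 79 mm and thickness 19 mm, joined by a core cylinder of radius 22 mm and height 253 mm. The lower flange rests on z = 0 and the three cylinders share a vertical axis.

The spool is on top of the stool.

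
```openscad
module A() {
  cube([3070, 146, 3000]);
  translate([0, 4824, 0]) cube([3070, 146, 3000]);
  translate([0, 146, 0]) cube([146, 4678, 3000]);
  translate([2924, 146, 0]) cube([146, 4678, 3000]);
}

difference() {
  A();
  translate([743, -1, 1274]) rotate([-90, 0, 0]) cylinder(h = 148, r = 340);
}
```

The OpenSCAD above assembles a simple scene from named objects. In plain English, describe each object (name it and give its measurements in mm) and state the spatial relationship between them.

A is a box-shaped house frame (walls only): outside footprint 3070×4970 mm, wall height 3000 mm, wall thickness 146 mm. The two y-facing walls run the full x-width; the two x-facing walls fit between the inner faces of the y-facing walls.

The house frame has a circular hole of radius 340 mm through its front wall, centred at (x = 743, z = 1274).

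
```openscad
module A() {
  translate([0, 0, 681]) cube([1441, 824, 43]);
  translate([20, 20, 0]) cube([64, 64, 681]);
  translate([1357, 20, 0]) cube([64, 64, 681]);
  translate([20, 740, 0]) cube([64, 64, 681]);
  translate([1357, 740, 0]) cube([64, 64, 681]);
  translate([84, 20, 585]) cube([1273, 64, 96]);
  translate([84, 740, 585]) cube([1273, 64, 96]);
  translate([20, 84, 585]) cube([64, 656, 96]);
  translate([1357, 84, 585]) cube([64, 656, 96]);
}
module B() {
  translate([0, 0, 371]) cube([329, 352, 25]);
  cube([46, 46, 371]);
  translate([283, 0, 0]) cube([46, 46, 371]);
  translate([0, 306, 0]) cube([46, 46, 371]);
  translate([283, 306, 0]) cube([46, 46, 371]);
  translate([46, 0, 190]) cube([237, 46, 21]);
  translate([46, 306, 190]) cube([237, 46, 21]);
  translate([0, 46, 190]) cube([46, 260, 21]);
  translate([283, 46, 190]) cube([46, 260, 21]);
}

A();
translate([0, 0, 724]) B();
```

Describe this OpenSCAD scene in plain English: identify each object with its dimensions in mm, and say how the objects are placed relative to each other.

A is a table: top 1441 mm (x) × 824 mm (y), 43 mm thick, upper face at z = 724 mm, on four 64×64 mm square legs, each inset 20 mm from the nearest pair of top edges, running from z = 0 to the bottom of the top. Four apron rails, 64 mm thick and 96 mm tall, run between adjacent legs with their top edges flush with the underside of the top and their outer faces flush with the legs' outer faces.

B is a four-legged stool. The seat is 329×352 mm, 25 mm thick, top at z = 396 mm. It stands on four square legs, each 46×46 mm in cross-section, from z = 0 to the seat underside, each flush with a corner of the seat. Four stretchers, 46 mm wide and 21 mm tall, connect adjacent legs with their undersides at z = 190 mm, each running between the inner faces of the legs it joins and aligned with the legs' outer faces on the other axis.

The stool is on top of the table.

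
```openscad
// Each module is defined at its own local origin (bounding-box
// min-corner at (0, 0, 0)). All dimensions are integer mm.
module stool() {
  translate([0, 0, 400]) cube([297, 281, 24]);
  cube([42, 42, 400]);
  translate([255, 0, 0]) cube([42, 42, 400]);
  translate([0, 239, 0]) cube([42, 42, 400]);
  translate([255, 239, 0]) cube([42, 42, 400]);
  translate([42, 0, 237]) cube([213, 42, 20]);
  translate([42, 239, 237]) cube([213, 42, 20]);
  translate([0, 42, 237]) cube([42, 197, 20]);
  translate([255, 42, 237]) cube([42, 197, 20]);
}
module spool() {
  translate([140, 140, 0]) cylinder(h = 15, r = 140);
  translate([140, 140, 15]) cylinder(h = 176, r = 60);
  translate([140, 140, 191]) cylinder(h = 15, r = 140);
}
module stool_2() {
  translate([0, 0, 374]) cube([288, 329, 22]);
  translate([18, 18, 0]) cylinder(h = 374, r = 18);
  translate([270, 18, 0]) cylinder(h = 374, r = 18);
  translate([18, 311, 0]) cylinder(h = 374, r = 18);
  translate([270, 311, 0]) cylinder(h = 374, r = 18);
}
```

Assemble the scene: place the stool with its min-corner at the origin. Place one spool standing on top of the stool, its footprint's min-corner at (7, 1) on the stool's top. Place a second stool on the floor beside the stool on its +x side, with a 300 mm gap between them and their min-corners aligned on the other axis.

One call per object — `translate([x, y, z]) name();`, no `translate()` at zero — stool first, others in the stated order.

stool();
translate([7, 1, 424]) spool();
translate([597, 0, 0]) stool_2();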